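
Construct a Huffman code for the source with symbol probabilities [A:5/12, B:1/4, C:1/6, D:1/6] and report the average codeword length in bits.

Huffman tree construction:
Combine smallest probabilities repeatedly
Resulting codes:
  A: 0 (length 1)
  B: 10 (length 2)
  C: 110 (length 3)
  D: 111 (length 3)
Average length = Σ p(s) × length(s) = 1.9167 bits


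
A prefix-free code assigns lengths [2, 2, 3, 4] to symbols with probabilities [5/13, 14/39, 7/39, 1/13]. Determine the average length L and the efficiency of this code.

Average length L = Σ p_i × l_i = 2.3333 bits
Entropy H = 1.7902 bits
Efficiency η = H/L × 100% = 76.72%


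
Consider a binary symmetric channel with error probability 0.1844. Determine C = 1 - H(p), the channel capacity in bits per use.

For BSC with error probability p:
C = 1 - H(p) where H(p) is binary entropy
H(0.1844) = -0.1844 × log₂(0.1844) - 0.8156 × log₂(0.8156)
H(p) = 0.6896
C = 1 - 0.6896 = 0.3104 bits/use


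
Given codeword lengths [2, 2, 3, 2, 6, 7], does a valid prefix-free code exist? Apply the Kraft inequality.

Kraft inequality: Σ 2^(-l_i) ≤ 1 for prefix-free code
Calculating: 2^(-2) + 2^(-2) + 2^(-3) + 2^(-2) + 2^(-6) + 2^(-7)
= 0.25 + 0.25 + 0.125 + 0.25 + 0.015625 + 0.0078125
= 0.8984
Since 0.8984 ≤ 1, prefix-free code exists


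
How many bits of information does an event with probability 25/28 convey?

Information content I(x) = -log₂(p(x))
I = -log₂(25/28) = -log₂(0.8929)
I = 0.1635 bits


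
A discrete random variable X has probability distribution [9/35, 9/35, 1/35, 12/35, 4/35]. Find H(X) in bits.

H(X) = -Σ p(x) log₂ p(x)
  -9/35 × log₂(9/35) = 0.5038
  -9/35 × log₂(9/35) = 0.5038
  -1/35 × log₂(1/35) = 0.1466
  -12/35 × log₂(12/35) = 0.5295
  -4/35 × log₂(4/35) = 0.3576
H(X) = 2.0413 bits


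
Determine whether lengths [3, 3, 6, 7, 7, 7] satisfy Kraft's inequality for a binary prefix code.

Kraft inequality: Σ 2^(-l_i) ≤ 1 for prefix-free code
Calculating: 2^(-3) + 2^(-3) + 2^(-6) + 2^(-7) + 2^(-7) + 2^(-7)
= 0.125 + 0.125 + 0.015625 + 0.0078125 + 0.0078125 + 0.0078125
= 0.2891
Since 0.2891 ≤ 1, prefix-free code exists


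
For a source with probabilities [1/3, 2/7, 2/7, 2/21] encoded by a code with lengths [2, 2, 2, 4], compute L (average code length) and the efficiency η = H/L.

Average length L = Σ p_i × l_i = 2.1905 bits
Entropy H = 1.8842 bits
Efficiency η = H/L × 100% = 86.02%


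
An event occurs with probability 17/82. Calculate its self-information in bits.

Information content I(x) = -log₂(p(x))
I = -log₂(17/82) = -log₂(0.2073)
I = 2.2701 bits


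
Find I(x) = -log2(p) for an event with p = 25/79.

Information content I(x) = -log₂(p(x))
I = -log₂(25/79) = -log₂(0.3165)
I = 1.6599 bits


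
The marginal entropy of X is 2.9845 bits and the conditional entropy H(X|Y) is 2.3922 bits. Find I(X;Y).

I(X;Y) = H(X) - H(X|Y)
I(X;Y) = 2.9845 - 2.3922 = 0.5923 bits


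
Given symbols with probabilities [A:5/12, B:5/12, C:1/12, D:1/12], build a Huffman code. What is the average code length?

Huffman tree construction:
Combine smallest probabilities repeatedly
Resulting codes:
  A: 11 (length 2)
  B: 0 (length 1)
  C: 100 (length 3)
  D: 101 (length 3)
Average length = Σ p(s) × length(s) = 1.7500 bits


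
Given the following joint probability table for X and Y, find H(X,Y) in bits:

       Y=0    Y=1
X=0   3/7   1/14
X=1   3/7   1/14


H(X,Y) = -Σ p(x,y) log₂ p(x,y)
  p(0,0)=3/7: -0.4286 × log₂(0.4286) = 0.5239
  p(0,1)=1/14: -0.0714 × log₂(0.0714) = 0.2720
  p(1,0)=3/7: -0.4286 × log₂(0.4286) = 0.5239
  p(1,1)=1/14: -0.0714 × log₂(0.0714) = 0.2720
H(X,Y) = 1.5917 bits


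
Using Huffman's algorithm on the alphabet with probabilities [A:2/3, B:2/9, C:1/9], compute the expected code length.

Huffman tree construction:
Combine smallest probabilities repeatedly
Resulting codes:
  A: 1 (length 1)
  B: 01 (length 2)
  C: 00 (length 2)
Average length = Σ p(s) × length(s) = 1.3333 bits


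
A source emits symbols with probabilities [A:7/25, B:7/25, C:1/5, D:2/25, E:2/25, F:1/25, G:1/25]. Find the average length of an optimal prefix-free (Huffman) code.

Huffman tree construction:
Combine smallest probabilities repeatedly
Resulting codes:
  A: 10 (length 2)
  B: 11 (length 2)
  C: 00 (length 2)
  D: 0110 (length 4)
  E: 0111 (length 4)
  F: 0100 (length 4)
  G: 0101 (length 4)
Average length = Σ p(s) × length(s) = 2.4800 bits


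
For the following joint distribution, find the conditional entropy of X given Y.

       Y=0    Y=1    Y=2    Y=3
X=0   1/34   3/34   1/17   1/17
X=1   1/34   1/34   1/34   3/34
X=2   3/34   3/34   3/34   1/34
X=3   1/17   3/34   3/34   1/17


H(X|Y) = Σ_y p(y) H(X|Y=y)
  p(Y=0) = 7/34, H(X|Y=0) = 1.8424
  p(Y=1) = 5/17, H(X|Y=1) = 1.8955
  p(Y=2) = 9/34, H(X|Y=2) = 1.8911
  p(Y=3) = 4/17, H(X|Y=3) = 1.9056
H(X|Y) = 0.2059×1.8424 + 0.2941×1.8955 + 0.2647×1.8911 + 0.2353×1.9056 = 1.8858 bits


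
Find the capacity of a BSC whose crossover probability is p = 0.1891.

For BSC with error probability p:
C = 1 - H(p) where H(p) is binary entropy
H(0.1891) = -0.1891 × log₂(0.1891) - 0.8109 × log₂(0.8109)
H(p) = 0.6996
C = 1 - 0.6996 = 0.3004 bits/use


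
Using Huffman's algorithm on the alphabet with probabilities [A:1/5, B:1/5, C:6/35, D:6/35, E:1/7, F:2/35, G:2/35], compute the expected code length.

Huffman tree construction:
Combine smallest probabilities repeatedly
Resulting codes:
  A: 00 (length 2)
  B: 01 (length 2)
  C: 110 (length 3)
  D: 111 (length 3)
  E: 101 (length 3)
  F: 1000 (length 4)
  G: 1001 (length 4)
Average length = Σ p(s) × length(s) = 2.7143 bits


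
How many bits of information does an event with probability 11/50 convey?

Information content I(x) = -log₂(p(x))
I = -log₂(11/50) = -log₂(0.2200)
I = 2.1844 bits


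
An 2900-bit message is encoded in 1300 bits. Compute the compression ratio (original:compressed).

Compression ratio = Original / Compressed
= 2900 / 1300 = 2.23:1


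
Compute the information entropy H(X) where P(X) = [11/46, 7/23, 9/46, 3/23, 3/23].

H(X) = -Σ p(x) log₂ p(x)
  -11/46 × log₂(11/46) = 0.4936
  -7/23 × log₂(7/23) = 0.5223
  -9/46 × log₂(9/46) = 0.4605
  -3/23 × log₂(3/23) = 0.3833
  -3/23 × log₂(3/23) = 0.3833
H(X) = 2.2430 bits


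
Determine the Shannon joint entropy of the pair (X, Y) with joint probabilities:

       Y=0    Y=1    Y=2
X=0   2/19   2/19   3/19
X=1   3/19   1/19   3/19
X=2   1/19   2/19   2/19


H(X,Y) = -Σ p(x,y) log₂ p(x,y)
  p(0,0)=2/19: -0.1053 × log₂(0.1053) = 0.3419
  p(0,1)=2/19: -0.1053 × log₂(0.1053) = 0.3419
  p(0,2)=3/19: -0.1579 × log₂(0.1579) = 0.4205
  p(1,0)=3/19: -0.1579 × log₂(0.1579) = 0.4205
  p(1,1)=1/19: -0.0526 × log₂(0.0526) = 0.2236
  p(1,2)=3/19: -0.1579 × log₂(0.1579) = 0.4205
  p(2,0)=1/19: -0.0526 × log₂(0.0526) = 0.2236
  p(2,1)=2/19: -0.1053 × log₂(0.1053) = 0.3419
  p(2,2)=2/19: -0.1053 × log₂(0.1053) = 0.3419
H(X,Y) = 3.0761 bits


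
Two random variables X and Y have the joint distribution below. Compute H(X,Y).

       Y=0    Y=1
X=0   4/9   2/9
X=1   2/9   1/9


H(X,Y) = -Σ p(x,y) log₂ p(x,y)
  p(0,0)=4/9: -0.4444 × log₂(0.4444) = 0.5200
  p(0,1)=2/9: -0.2222 × log₂(0.2222) = 0.4822
  p(1,0)=2/9: -0.2222 × log₂(0.2222) = 0.4822
  p(1,1)=1/9: -0.1111 × log₂(0.1111) = 0.3522
H(X,Y) = 1.8366 bits


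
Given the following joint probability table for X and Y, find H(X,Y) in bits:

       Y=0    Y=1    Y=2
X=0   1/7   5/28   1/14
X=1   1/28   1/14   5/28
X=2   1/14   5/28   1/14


H(X,Y) = -Σ p(x,y) log₂ p(x,y)
  p(0,0)=1/7: -0.1429 × log₂(0.1429) = 0.4011
  p(0,1)=5/28: -0.1786 × log₂(0.1786) = 0.4438
  p(0,2)=1/14: -0.0714 × log₂(0.0714) = 0.2720
  p(1,0)=1/28: -0.0357 × log₂(0.0357) = 0.1717
  p(1,1)=1/14: -0.0714 × log₂(0.0714) = 0.2720
  p(1,2)=5/28: -0.1786 × log₂(0.1786) = 0.4438
  p(2,0)=1/14: -0.0714 × log₂(0.0714) = 0.2720
  p(2,1)=5/28: -0.1786 × log₂(0.1786) = 0.4438
  p(2,2)=1/14: -0.0714 × log₂(0.0714) = 0.2720
H(X,Y) = 2.9920 bits


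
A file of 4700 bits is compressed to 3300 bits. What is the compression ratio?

Compression ratio = Original / Compressed
= 4700 / 3300 = 1.42:1


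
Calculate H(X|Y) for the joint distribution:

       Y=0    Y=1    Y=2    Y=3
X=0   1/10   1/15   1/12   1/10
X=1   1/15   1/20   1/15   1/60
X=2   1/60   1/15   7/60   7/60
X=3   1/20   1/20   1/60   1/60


H(X|Y) = Σ_y p(y) H(X|Y=y)
  p(Y=0) = 7/30, H(X|Y=0) = 1.7885
  p(Y=1) = 7/30, H(X|Y=1) = 1.9852
  p(Y=2) = 17/60, H(X|Y=2) = 1.7780
  p(Y=3) = 1/4, H(X|Y=3) = 1.5628
H(X|Y) = 0.2333×1.7885 + 0.2333×1.9852 + 0.2833×1.7780 + 0.2500×1.5628 = 1.7750 bits


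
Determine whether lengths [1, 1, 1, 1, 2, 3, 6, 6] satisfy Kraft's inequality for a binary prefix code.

Kraft inequality: Σ 2^(-l_i) ≤ 1 for prefix-free code
Calculating: 2^(-1) + 2^(-1) + 2^(-1) + 2^(-1) + 2^(-2) + 2^(-3) + 2^(-6) + 2^(-6)
= 0.5 + 0.5 + 0.5 + 0.5 + 0.25 + 0.125 + 0.015625 + 0.015625
= 2.4062
Since 2.4062 > 1, prefix-free code does not exist


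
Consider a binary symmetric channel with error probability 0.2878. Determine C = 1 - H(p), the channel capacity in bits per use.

For BSC with error probability p:
C = 1 - H(p) where H(p) is binary entropy
H(0.2878) = -0.2878 × log₂(0.2878) - 0.7122 × log₂(0.7122)
H(p) = 0.8659
C = 1 - 0.8659 = 0.1341 bits/use


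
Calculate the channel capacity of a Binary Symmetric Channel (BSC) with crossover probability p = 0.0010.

For BSC with error probability p:
C = 1 - H(p) where H(p) is binary entropy
H(0.0010) = -0.0010 × log₂(0.0010) - 0.9990 × log₂(0.9990)
H(p) = 0.0114
C = 1 - 0.0114 = 0.9886 bits/use


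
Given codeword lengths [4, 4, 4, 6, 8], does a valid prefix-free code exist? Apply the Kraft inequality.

Kraft inequality: Σ 2^(-l_i) ≤ 1 for prefix-free code
Calculating: 2^(-4) + 2^(-4) + 2^(-4) + 2^(-6) + 2^(-8)
= 0.0625 + 0.0625 + 0.0625 + 0.015625 + 0.00390625
= 0.2070
Since 0.2070 ≤ 1, prefix-free code exists


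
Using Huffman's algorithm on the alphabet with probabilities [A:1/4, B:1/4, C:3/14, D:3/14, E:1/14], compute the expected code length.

Huffman tree construction:
Combine smallest probabilities repeatedly
Resulting codes:
  A: 01 (length 2)
  B: 10 (length 2)
  C: 111 (length 3)
  D: 00 (length 2)
  E: 110 (length 3)
Average length = Σ p(s) × length(s) = 2.2857 bits


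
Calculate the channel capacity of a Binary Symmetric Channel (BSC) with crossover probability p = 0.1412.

For BSC with error probability p:
C = 1 - H(p) where H(p) is binary entropy
H(0.1412) = -0.1412 × log₂(0.1412) - 0.8588 × log₂(0.8588)
H(p) = 0.5874
C = 1 - 0.5874 = 0.4126 bits/use


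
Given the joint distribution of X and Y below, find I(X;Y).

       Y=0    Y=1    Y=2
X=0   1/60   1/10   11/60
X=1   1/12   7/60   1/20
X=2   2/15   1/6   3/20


H(X) = 1.5395, H(Y) = 1.5504, H(X,Y) = 2.9848
I(X;Y) = H(X) + H(Y) - H(X,Y) = 0.1052 bits


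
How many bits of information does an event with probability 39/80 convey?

Information content I(x) = -log₂(p(x))
I = -log₂(39/80) = -log₂(0.4875)
I = 1.0365 bits


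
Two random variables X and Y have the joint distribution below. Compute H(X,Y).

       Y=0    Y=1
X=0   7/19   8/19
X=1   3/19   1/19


H(X,Y) = -Σ p(x,y) log₂ p(x,y)
  p(0,0)=7/19: -0.3684 × log₂(0.3684) = 0.5307
  p(0,1)=8/19: -0.4211 × log₂(0.4211) = 0.5254
  p(1,0)=3/19: -0.1579 × log₂(0.1579) = 0.4205
  p(1,1)=1/19: -0.0526 × log₂(0.0526) = 0.2236
H(X,Y) = 1.7002 bits


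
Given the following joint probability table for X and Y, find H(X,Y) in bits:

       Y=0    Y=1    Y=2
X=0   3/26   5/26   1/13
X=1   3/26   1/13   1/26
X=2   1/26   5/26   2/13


H(X,Y) = -Σ p(x,y) log₂ p(x,y)
  p(0,0)=3/26: -0.1154 × log₂(0.1154) = 0.3595
  p(0,1)=5/26: -0.1923 × log₂(0.1923) = 0.4574
  p(0,2)=1/13: -0.0769 × log₂(0.0769) = 0.2846
  p(1,0)=3/26: -0.1154 × log₂(0.1154) = 0.3595
  p(1,1)=1/13: -0.0769 × log₂(0.0769) = 0.2846
  p(1,2)=1/26: -0.0385 × log₂(0.0385) = 0.1808
  p(2,0)=1/26: -0.0385 × log₂(0.0385) = 0.1808
  p(2,1)=5/26: -0.1923 × log₂(0.1923) = 0.4574
  p(2,2)=2/13: -0.1538 × log₂(0.1538) = 0.4155
H(X,Y) = 2.9801 bits


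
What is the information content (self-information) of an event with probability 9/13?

Information content I(x) = -log₂(p(x))
I = -log₂(9/13) = -log₂(0.6923)
I = 0.5305 bits


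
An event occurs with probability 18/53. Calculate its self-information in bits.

Information content I(x) = -log₂(p(x))
I = -log₂(18/53) = -log₂(0.3396)
I = 1.5580 bits


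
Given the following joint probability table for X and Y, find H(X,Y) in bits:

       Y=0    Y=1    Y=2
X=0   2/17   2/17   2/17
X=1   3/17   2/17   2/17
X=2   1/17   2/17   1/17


H(X,Y) = -Σ p(x,y) log₂ p(x,y)
  p(0,0)=2/17: -0.1176 × log₂(0.1176) = 0.3632
  p(0,1)=2/17: -0.1176 × log₂(0.1176) = 0.3632
  p(0,2)=2/17: -0.1176 × log₂(0.1176) = 0.3632
  p(1,0)=3/17: -0.1765 × log₂(0.1765) = 0.4416
  p(1,1)=2/17: -0.1176 × log₂(0.1176) = 0.3632
  p(1,2)=2/17: -0.1176 × log₂(0.1176) = 0.3632
  p(2,0)=1/17: -0.0588 × log₂(0.0588) = 0.2404
  p(2,1)=2/17: -0.1176 × log₂(0.1176) = 0.3632
  p(2,2)=1/17: -0.0588 × log₂(0.0588) = 0.2404
H(X,Y) = 3.1019 bits


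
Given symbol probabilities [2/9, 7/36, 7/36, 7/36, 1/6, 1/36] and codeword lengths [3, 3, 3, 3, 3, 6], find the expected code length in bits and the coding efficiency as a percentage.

Average length L = Σ p_i × l_i = 3.0833 bits
Entropy H = 2.4348 bits
Efficiency η = H/L × 100% = 78.97%


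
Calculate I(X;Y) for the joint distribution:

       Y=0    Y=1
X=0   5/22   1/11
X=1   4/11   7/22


H(X) = 0.9024, H(Y) = 0.9760, H(X,Y) = 1.8567
I(X;Y) = H(X) + H(Y) - H(X,Y) = 0.0218 bits


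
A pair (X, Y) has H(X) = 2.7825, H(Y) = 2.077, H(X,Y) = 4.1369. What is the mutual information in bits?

I(X;Y) = H(X) + H(Y) - H(X,Y)
I(X;Y) = 2.7825 + 2.077 - 4.1369 = 0.7226 bits


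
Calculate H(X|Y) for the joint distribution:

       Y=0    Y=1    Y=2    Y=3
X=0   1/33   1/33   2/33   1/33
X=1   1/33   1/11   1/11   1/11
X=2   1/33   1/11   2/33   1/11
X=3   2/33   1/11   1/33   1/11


H(X|Y) = Σ_y p(y) H(X|Y=y)
  p(Y=0) = 5/33, H(X|Y=0) = 1.9219
  p(Y=1) = 10/33, H(X|Y=1) = 1.8955
  p(Y=2) = 8/33, H(X|Y=2) = 1.9056
  p(Y=3) = 10/33, H(X|Y=3) = 1.8955
H(X|Y) = 0.1515×1.9219 + 0.3030×1.8955 + 0.2424×1.9056 + 0.3030×1.8955 = 1.9019 bits


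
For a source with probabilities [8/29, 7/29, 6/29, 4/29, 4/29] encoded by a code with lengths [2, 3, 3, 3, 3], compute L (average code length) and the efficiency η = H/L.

Average length L = Σ p_i × l_i = 2.7241 bits
Entropy H = 2.2662 bits
Efficiency η = H/L × 100% = 83.19%


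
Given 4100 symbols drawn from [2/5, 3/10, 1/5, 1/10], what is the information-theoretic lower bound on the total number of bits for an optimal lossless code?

Entropy H = 1.8464 bits/symbol
Minimum bits = H × n = 1.8464 × 4100
= 7570.40 bits


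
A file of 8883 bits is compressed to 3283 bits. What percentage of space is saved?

Space savings = (1 - Compressed/Original) × 100%
= (1 - 3283/8883) × 100%
= 63.04%


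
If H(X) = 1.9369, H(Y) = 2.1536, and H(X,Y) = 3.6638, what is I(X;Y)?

I(X;Y) = H(X) + H(Y) - H(X,Y)
I(X;Y) = 1.9369 + 2.1536 - 3.6638 = 0.4267 bits


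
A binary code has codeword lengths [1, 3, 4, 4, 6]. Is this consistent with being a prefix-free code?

Kraft inequality: Σ 2^(-l_i) ≤ 1 for prefix-free code
Calculating: 2^(-1) + 2^(-3) + 2^(-4) + 2^(-4) + 2^(-6)
= 0.5 + 0.125 + 0.0625 + 0.0625 + 0.015625
= 0.7656
Since 0.7656 ≤ 1, prefix-free code exists


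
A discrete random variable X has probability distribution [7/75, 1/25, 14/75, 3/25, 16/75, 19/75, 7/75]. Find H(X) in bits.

H(X) = -Σ p(x) log₂ p(x)
  -7/75 × log₂(7/75) = 0.3193
  -1/25 × log₂(1/25) = 0.1858
  -14/75 × log₂(14/75) = 0.4520
  -3/25 × log₂(3/25) = 0.3671
  -16/75 × log₂(16/75) = 0.4755
  -19/75 × log₂(19/75) = 0.5018
  -7/75 × log₂(7/75) = 0.3193
H(X) = 2.6208 bits


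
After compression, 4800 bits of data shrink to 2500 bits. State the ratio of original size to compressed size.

Compression ratio = Original / Compressed
= 4800 / 2500 = 1.92:1


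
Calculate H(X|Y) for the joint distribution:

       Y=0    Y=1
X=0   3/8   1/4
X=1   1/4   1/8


H(X|Y) = Σ_y p(y) H(X|Y=y)
  p(Y=0) = 5/8, H(X|Y=0) = 0.9710
  p(Y=1) = 3/8, H(X|Y=1) = 0.9183
H(X|Y) = 0.6250×0.9710 + 0.3750×0.9183 = 0.9512 bits


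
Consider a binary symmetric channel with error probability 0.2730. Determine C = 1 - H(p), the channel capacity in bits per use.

For BSC with error probability p:
C = 1 - H(p) where H(p) is binary entropy
H(0.2730) = -0.2730 × log₂(0.2730) - 0.7270 × log₂(0.7270)
H(p) = 0.8457
C = 1 - 0.8457 = 0.1543 bits/use


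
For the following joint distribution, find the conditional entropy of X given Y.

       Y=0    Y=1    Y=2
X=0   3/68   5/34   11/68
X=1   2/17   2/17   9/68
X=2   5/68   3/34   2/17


H(X|Y) = Σ_y p(y) H(X|Y=y)
  p(Y=0) = 4/17, H(X|Y=0) = 1.4772
  p(Y=1) = 6/17, H(X|Y=1) = 1.5546
  p(Y=2) = 7/17, H(X|Y=2) = 1.5722
H(X|Y) = 0.2353×1.4772 + 0.3529×1.5546 + 0.4118×1.5722 = 1.5437 bits


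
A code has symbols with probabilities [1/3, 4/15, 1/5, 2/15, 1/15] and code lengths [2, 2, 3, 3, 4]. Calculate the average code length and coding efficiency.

Average length L = Σ p_i × l_i = 2.4667 bits
Entropy H = 2.1493 bits
Efficiency η = H/L × 100% = 87.13%


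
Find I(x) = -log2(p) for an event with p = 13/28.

Information content I(x) = -log₂(p(x))
I = -log₂(13/28) = -log₂(0.4643)
I = 1.1069 bits


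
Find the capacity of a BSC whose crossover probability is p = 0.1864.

For BSC with error probability p:
C = 1 - H(p) where H(p) is binary entropy
H(0.1864) = -0.1864 × log₂(0.1864) - 0.8136 × log₂(0.8136)
H(p) = 0.6939
C = 1 - 0.6939 = 0.3061 bits/use


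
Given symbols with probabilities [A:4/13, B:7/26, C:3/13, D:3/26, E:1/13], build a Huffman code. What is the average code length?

Huffman tree construction:
Combine smallest probabilities repeatedly
Resulting codes:
  A: 11 (length 2)
  B: 10 (length 2)
  C: 01 (length 2)
  D: 001 (length 3)
  E: 000 (length 3)
Average length = Σ p(s) × length(s) = 2.1923 bits


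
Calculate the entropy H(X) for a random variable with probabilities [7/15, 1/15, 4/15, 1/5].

H(X) = -Σ p(x) log₂ p(x)
  -7/15 × log₂(7/15) = 0.5131
  -1/15 × log₂(1/15) = 0.2605
  -4/15 × log₂(4/15) = 0.5085
  -1/5 × log₂(1/5) = 0.4644
H(X) = 1.7465 bits


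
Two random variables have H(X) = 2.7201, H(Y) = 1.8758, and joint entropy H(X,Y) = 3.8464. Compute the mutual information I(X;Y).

I(X;Y) = H(X) + H(Y) - H(X,Y)
I(X;Y) = 2.7201 + 1.8758 - 3.8464 = 0.7495 bits


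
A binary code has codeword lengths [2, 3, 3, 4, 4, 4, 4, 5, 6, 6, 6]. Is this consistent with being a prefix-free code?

Kraft inequality: Σ 2^(-l_i) ≤ 1 for prefix-free code
Calculating: 2^(-2) + 2^(-3) + 2^(-3) + 2^(-4) + 2^(-4) + 2^(-4) + 2^(-4) + 2^(-5) + 2^(-6) + 2^(-6) + 2^(-6)
= 0.25 + 0.125 + 0.125 + 0.0625 + 0.0625 + 0.0625 + 0.0625 + 0.03125 + 0.015625 + 0.015625 + 0.015625
= 0.8281
Since 0.8281 ≤ 1, prefix-free code exists


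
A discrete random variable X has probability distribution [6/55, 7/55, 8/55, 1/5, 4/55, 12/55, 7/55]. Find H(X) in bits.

H(X) = -Σ p(x) log₂ p(x)
  -6/55 × log₂(6/55) = 0.3487
  -7/55 × log₂(7/55) = 0.3785
  -8/55 × log₂(8/55) = 0.4046
  -1/5 × log₂(1/5) = 0.4644
  -4/55 × log₂(4/55) = 0.2750
  -12/55 × log₂(12/55) = 0.4792
  -7/55 × log₂(7/55) = 0.3785
H(X) = 2.7289 bits


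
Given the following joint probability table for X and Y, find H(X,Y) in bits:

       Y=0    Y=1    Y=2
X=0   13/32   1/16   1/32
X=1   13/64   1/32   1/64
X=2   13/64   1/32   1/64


H(X,Y) = -Σ p(x,y) log₂ p(x,y)
  p(0,0)=13/32: -0.4062 × log₂(0.4062) = 0.5279
  p(0,1)=1/16: -0.0625 × log₂(0.0625) = 0.2500
  p(0,2)=1/32: -0.0312 × log₂(0.0312) = 0.1562
  p(1,0)=13/64: -0.2031 × log₂(0.2031) = 0.4671
  p(1,1)=1/32: -0.0312 × log₂(0.0312) = 0.1562
  p(1,2)=1/64: -0.0156 × log₂(0.0156) = 0.0938
  p(2,0)=13/64: -0.2031 × log₂(0.2031) = 0.4671
  p(2,1)=1/32: -0.0312 × log₂(0.0312) = 0.1562
  p(2,2)=1/64: -0.0156 × log₂(0.0156) = 0.0938
H(X,Y) = 2.3684 bits


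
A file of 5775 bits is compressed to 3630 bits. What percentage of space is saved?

Space savings = (1 - Compressed/Original) × 100%
= (1 - 3630/5775) × 100%
= 37.14%


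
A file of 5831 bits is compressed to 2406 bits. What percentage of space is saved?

Space savings = (1 - Compressed/Original) × 100%
= (1 - 2406/5831) × 100%
= 58.74%


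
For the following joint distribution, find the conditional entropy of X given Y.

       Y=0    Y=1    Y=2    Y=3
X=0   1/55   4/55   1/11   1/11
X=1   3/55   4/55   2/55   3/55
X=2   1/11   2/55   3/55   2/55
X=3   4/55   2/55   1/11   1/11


H(X|Y) = Σ_y p(y) H(X|Y=y)
  p(Y=0) = 13/55, H(X|Y=0) = 1.8262
  p(Y=1) = 12/55, H(X|Y=1) = 1.9183
  p(Y=2) = 3/11, H(X|Y=2) = 1.9086
  p(Y=3) = 3/11, H(X|Y=3) = 1.9086
H(X|Y) = 0.2364×1.8262 + 0.2182×1.9183 + 0.2727×1.9086 + 0.2727×1.9086 = 1.8913 bits


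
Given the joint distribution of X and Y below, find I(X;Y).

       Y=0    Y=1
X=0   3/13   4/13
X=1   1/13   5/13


H(X) = 0.9957, H(Y) = 0.8905, H(X,Y) = 1.8262
I(X;Y) = H(X) + H(Y) - H(X,Y) = 0.0600 bits


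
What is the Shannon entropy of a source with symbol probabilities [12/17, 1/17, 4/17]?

H(X) = -Σ p(x) log₂ p(x)
  -12/17 × log₂(12/17) = 0.3547
  -1/17 × log₂(1/17) = 0.2404
  -4/17 × log₂(4/17) = 0.4912
H(X) = 1.0863 bits


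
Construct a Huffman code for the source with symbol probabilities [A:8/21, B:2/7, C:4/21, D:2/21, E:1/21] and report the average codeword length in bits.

Huffman tree construction:
Combine smallest probabilities repeatedly
Resulting codes:
  A: 0 (length 1)
  B: 10 (length 2)
  C: 111 (length 3)
  D: 1101 (length 4)
  E: 1100 (length 4)
Average length = Σ p(s) × length(s) = 2.0952 bits


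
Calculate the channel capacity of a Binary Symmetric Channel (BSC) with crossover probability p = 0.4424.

For BSC with error probability p:
C = 1 - H(p) where H(p) is binary entropy
H(0.4424) = -0.4424 × log₂(0.4424) - 0.5576 × log₂(0.5576)
H(p) = 0.9904
C = 1 - 0.9904 = 0.0096 bits/use


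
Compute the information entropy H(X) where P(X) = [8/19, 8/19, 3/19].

H(X) = -Σ p(x) log₂ p(x)
  -8/19 × log₂(8/19) = 0.5254
  -8/19 × log₂(8/19) = 0.5254
  -3/19 × log₂(3/19) = 0.4205
H(X) = 1.4714 bits


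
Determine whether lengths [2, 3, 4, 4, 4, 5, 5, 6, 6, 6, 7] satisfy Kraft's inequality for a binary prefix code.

Kraft inequality: Σ 2^(-l_i) ≤ 1 for prefix-free code
Calculating: 2^(-2) + 2^(-3) + 2^(-4) + 2^(-4) + 2^(-4) + 2^(-5) + 2^(-5) + 2^(-6) + 2^(-6) + 2^(-6) + 2^(-7)
= 0.25 + 0.125 + 0.0625 + 0.0625 + 0.0625 + 0.03125 + 0.03125 + 0.015625 + 0.015625 + 0.015625 + 0.0078125
= 0.6797
Since 0.6797 ≤ 1, prefix-free code exists


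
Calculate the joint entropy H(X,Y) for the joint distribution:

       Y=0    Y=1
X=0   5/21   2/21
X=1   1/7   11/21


H(X,Y) = -Σ p(x,y) log₂ p(x,y)
  p(0,0)=5/21: -0.2381 × log₂(0.2381) = 0.4929
  p(0,1)=2/21: -0.0952 × log₂(0.0952) = 0.3231
  p(1,0)=1/7: -0.1429 × log₂(0.1429) = 0.4011
  p(1,1)=11/21: -0.5238 × log₂(0.5238) = 0.4887
H(X,Y) = 1.7057 bits


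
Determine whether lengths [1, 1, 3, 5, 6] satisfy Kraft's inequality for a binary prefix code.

Kraft inequality: Σ 2^(-l_i) ≤ 1 for prefix-free code
Calculating: 2^(-1) + 2^(-1) + 2^(-3) + 2^(-5) + 2^(-6)
= 0.5 + 0.5 + 0.125 + 0.03125 + 0.015625
= 1.1719
Since 1.1719 > 1, prefix-free code does not exist


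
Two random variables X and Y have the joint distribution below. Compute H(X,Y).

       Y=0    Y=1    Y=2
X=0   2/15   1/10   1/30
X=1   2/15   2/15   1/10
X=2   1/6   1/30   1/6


H(X,Y) = -Σ p(x,y) log₂ p(x,y)
  p(0,0)=2/15: -0.1333 × log₂(0.1333) = 0.3876
  p(0,1)=1/10: -0.1000 × log₂(0.1000) = 0.3322
  p(0,2)=1/30: -0.0333 × log₂(0.0333) = 0.1636
  p(1,0)=2/15: -0.1333 × log₂(0.1333) = 0.3876
  p(1,1)=2/15: -0.1333 × log₂(0.1333) = 0.3876
  p(1,2)=1/10: -0.1000 × log₂(0.1000) = 0.3322
  p(2,0)=1/6: -0.1667 × log₂(0.1667) = 0.4308
  p(2,1)=1/30: -0.0333 × log₂(0.0333) = 0.1636
  p(2,2)=1/6: -0.1667 × log₂(0.1667) = 0.4308
H(X,Y) = 3.0159 bits


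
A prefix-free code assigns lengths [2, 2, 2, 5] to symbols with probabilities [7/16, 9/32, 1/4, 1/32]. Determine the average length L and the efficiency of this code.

Average length L = Σ p_i × l_i = 2.0938 bits
Entropy H = 1.6927 bits
Efficiency η = H/L × 100% = 80.85%


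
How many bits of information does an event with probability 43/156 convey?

Information content I(x) = -log₂(p(x))
I = -log₂(43/156) = -log₂(0.2756)
I = 1.8591 bits


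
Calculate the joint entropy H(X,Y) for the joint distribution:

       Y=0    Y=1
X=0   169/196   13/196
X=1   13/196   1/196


H(X,Y) = -Σ p(x,y) log₂ p(x,y)
  p(0,0)=169/196: -0.8622 × log₂(0.8622) = 0.1844
  p(0,1)=13/196: -0.0663 × log₂(0.0663) = 0.2596
  p(1,0)=13/196: -0.0663 × log₂(0.0663) = 0.2596
  p(1,1)=1/196: -0.0051 × log₂(0.0051) = 0.0389
H(X,Y) = 0.7425 bits


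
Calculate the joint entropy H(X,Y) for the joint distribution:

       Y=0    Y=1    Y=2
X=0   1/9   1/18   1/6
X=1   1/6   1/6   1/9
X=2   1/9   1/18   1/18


H(X,Y) = -Σ p(x,y) log₂ p(x,y)
  p(0,0)=1/9: -0.1111 × log₂(0.1111) = 0.3522
  p(0,1)=1/18: -0.0556 × log₂(0.0556) = 0.2317
  p(0,2)=1/6: -0.1667 × log₂(0.1667) = 0.4308
  p(1,0)=1/6: -0.1667 × log₂(0.1667) = 0.4308
  p(1,1)=1/6: -0.1667 × log₂(0.1667) = 0.4308
  p(1,2)=1/9: -0.1111 × log₂(0.1111) = 0.3522
  p(2,0)=1/9: -0.1111 × log₂(0.1111) = 0.3522
  p(2,1)=1/18: -0.0556 × log₂(0.0556) = 0.2317
  p(2,2)=1/18: -0.0556 × log₂(0.0556) = 0.2317
H(X,Y) = 3.0441 bits


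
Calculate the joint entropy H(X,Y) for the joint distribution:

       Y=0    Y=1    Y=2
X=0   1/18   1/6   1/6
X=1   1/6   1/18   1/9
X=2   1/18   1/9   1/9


H(X,Y) = -Σ p(x,y) log₂ p(x,y)
  p(0,0)=1/18: -0.0556 × log₂(0.0556) = 0.2317
  p(0,1)=1/6: -0.1667 × log₂(0.1667) = 0.4308
  p(0,2)=1/6: -0.1667 × log₂(0.1667) = 0.4308
  p(1,0)=1/6: -0.1667 × log₂(0.1667) = 0.4308
  p(1,1)=1/18: -0.0556 × log₂(0.0556) = 0.2317
  p(1,2)=1/9: -0.1111 × log₂(0.1111) = 0.3522
  p(2,0)=1/18: -0.0556 × log₂(0.0556) = 0.2317
  p(2,1)=1/9: -0.1111 × log₂(0.1111) = 0.3522
  p(2,2)=1/9: -0.1111 × log₂(0.1111) = 0.3522
H(X,Y) = 3.0441 bits


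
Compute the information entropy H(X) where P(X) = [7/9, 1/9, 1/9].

H(X) = -Σ p(x) log₂ p(x)
  -7/9 × log₂(7/9) = 0.2820
  -1/9 × log₂(1/9) = 0.3522
  -1/9 × log₂(1/9) = 0.3522
H(X) = 0.9864 bits


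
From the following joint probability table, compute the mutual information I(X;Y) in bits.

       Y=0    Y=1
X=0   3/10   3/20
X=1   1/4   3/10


H(X) = 0.9928, H(Y) = 0.9928, H(X,Y) = 1.9527
I(X;Y) = H(X) + H(Y) - H(X,Y) = 0.0328 bits


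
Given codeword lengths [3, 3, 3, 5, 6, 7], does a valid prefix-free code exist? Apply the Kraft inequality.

Kraft inequality: Σ 2^(-l_i) ≤ 1 for prefix-free code
Calculating: 2^(-3) + 2^(-3) + 2^(-3) + 2^(-5) + 2^(-6) + 2^(-7)
= 0.125 + 0.125 + 0.125 + 0.03125 + 0.015625 + 0.0078125
= 0.4297
Since 0.4297 ≤ 1, prefix-free code exists


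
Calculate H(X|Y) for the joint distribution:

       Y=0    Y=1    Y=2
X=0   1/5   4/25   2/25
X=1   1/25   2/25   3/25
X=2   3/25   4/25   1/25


H(X|Y) = Σ_y p(y) H(X|Y=y)
  p(Y=0) = 9/25, H(X|Y=0) = 1.3516
  p(Y=1) = 2/5, H(X|Y=1) = 1.5219
  p(Y=2) = 6/25, H(X|Y=2) = 1.4591
H(X|Y) = 0.3600×1.3516 + 0.4000×1.5219 + 0.2400×1.4591 = 1.4456 bits


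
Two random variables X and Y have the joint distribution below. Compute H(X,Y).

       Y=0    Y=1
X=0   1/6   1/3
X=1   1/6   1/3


H(X,Y) = -Σ p(x,y) log₂ p(x,y)
  p(0,0)=1/6: -0.1667 × log₂(0.1667) = 0.4308
  p(0,1)=1/3: -0.3333 × log₂(0.3333) = 0.5283
  p(1,0)=1/6: -0.1667 × log₂(0.1667) = 0.4308
  p(1,1)=1/3: -0.3333 × log₂(0.3333) = 0.5283
H(X,Y) = 1.9183 bits


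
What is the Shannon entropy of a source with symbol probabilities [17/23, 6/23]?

H(X) = -Σ p(x) log₂ p(x)
  -17/23 × log₂(17/23) = 0.3223
  -6/23 × log₂(6/23) = 0.5057
H(X) = 0.8281 bits


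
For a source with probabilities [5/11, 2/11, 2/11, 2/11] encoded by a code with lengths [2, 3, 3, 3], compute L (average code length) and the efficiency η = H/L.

Average length L = Σ p_i × l_i = 2.5455 bits
Entropy H = 1.8586 bits
Efficiency η = H/L × 100% = 73.01%


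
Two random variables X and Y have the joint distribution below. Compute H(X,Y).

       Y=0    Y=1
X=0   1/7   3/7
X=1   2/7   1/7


H(X,Y) = -Σ p(x,y) log₂ p(x,y)
  p(0,0)=1/7: -0.1429 × log₂(0.1429) = 0.4011
  p(0,1)=3/7: -0.4286 × log₂(0.4286) = 0.5239
  p(1,0)=2/7: -0.2857 × log₂(0.2857) = 0.5164
  p(1,1)=1/7: -0.1429 × log₂(0.1429) = 0.4011
H(X,Y) = 1.8424 bits


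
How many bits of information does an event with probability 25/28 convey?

Information content I(x) = -log₂(p(x))
I = -log₂(25/28) = -log₂(0.8929)
I = 0.1635 bits


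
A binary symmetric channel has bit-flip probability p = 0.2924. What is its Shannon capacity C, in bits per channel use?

For BSC with error probability p:
C = 1 - H(p) where H(p) is binary entropy
H(0.2924) = -0.2924 × log₂(0.2924) - 0.7076 × log₂(0.7076)
H(p) = 0.8718
C = 1 - 0.8718 = 0.1282 bits/use


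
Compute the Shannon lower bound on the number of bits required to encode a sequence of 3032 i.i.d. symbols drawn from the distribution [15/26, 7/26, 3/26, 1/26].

Entropy H = 1.5078 bits/symbol
Minimum bits = H × n = 1.5078 × 3032
= 4571.52 bits


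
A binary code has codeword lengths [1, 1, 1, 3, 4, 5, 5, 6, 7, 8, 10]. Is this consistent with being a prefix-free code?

Kraft inequality: Σ 2^(-l_i) ≤ 1 for prefix-free code
Calculating: 2^(-1) + 2^(-1) + 2^(-1) + 2^(-3) + 2^(-4) + 2^(-5) + 2^(-5) + 2^(-6) + 2^(-7) + 2^(-8) + 2^(-10)
= 0.5 + 0.5 + 0.5 + 0.125 + 0.0625 + 0.03125 + 0.03125 + 0.015625 + 0.0078125 + 0.00390625 + 0.0009765625
= 1.7783
Since 1.7783 > 1, prefix-free code does not exist


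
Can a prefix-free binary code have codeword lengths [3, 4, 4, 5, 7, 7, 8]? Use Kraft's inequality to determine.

Kraft inequality: Σ 2^(-l_i) ≤ 1 for prefix-free code
Calculating: 2^(-3) + 2^(-4) + 2^(-4) + 2^(-5) + 2^(-7) + 2^(-7) + 2^(-8)
= 0.125 + 0.0625 + 0.0625 + 0.03125 + 0.0078125 + 0.0078125 + 0.00390625
= 0.3008
Since 0.3008 ≤ 1, prefix-free code exists


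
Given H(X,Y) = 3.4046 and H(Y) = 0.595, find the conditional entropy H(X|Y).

Chain rule: H(X,Y) = H(X|Y) + H(Y)
H(X|Y) = H(X,Y) - H(Y) = 3.4046 - 0.595 = 2.8096 bits


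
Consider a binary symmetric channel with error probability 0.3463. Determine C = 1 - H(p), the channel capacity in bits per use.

For BSC with error probability p:
C = 1 - H(p) where H(p) is binary entropy
H(0.3463) = -0.3463 × log₂(0.3463) - 0.6537 × log₂(0.6537)
H(p) = 0.9307
C = 1 - 0.9307 = 0.0693 bits/use


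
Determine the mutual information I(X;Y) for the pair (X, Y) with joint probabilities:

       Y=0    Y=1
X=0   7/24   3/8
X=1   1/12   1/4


H(X) = 0.9183, H(Y) = 0.9544, H(X,Y) = 1.8479
I(X;Y) = H(X) + H(Y) - H(X,Y) = 0.0249 bits


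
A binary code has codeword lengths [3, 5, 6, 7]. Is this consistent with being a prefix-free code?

Kraft inequality: Σ 2^(-l_i) ≤ 1 for prefix-free code
Calculating: 2^(-3) + 2^(-5) + 2^(-6) + 2^(-7)
= 0.125 + 0.03125 + 0.015625 + 0.0078125
= 0.1797
Since 0.1797 ≤ 1, prefix-free code exists


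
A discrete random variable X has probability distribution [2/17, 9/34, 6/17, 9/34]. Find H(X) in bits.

H(X) = -Σ p(x) log₂ p(x)
  -2/17 × log₂(2/17) = 0.3632
  -9/34 × log₂(9/34) = 0.5076
  -6/17 × log₂(6/17) = 0.5303
  -9/34 × log₂(9/34) = 0.5076
H(X) = 1.9087 bits


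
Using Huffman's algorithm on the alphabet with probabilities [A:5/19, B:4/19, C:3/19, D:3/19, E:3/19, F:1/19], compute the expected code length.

Huffman tree construction:
Combine smallest probabilities repeatedly
Resulting codes:
  A: 10 (length 2)
  B: 00 (length 2)
  C: 011 (length 3)
  D: 110 (length 3)
  E: 111 (length 3)
  F: 010 (length 3)
Average length = Σ p(s) × length(s) = 2.5263 bits


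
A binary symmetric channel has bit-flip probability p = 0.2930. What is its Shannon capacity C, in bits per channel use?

For BSC with error probability p:
C = 1 - H(p) where H(p) is binary entropy
H(0.2930) = -0.2930 × log₂(0.2930) - 0.7070 × log₂(0.7070)
H(p) = 0.8726
C = 1 - 0.8726 = 0.1274 bits/use


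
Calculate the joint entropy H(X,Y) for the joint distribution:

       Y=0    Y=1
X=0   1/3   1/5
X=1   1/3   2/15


H(X,Y) = -Σ p(x,y) log₂ p(x,y)
  p(0,0)=1/3: -0.3333 × log₂(0.3333) = 0.5283
  p(0,1)=1/5: -0.2000 × log₂(0.2000) = 0.4644
  p(1,0)=1/3: -0.3333 × log₂(0.3333) = 0.5283
  p(1,1)=2/15: -0.1333 × log₂(0.1333) = 0.3876
H(X,Y) = 1.9086 bits


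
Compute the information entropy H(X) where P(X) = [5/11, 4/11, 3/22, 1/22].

H(X) = -Σ p(x) log₂ p(x)
  -5/11 × log₂(5/11) = 0.5170
  -4/11 × log₂(4/11) = 0.5307
  -3/22 × log₂(3/22) = 0.3920
  -1/22 × log₂(1/22) = 0.2027
H(X) = 1.6424 bits


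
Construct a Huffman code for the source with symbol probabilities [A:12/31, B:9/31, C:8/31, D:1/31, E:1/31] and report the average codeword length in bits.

Huffman tree construction:
Combine smallest probabilities repeatedly
Resulting codes:
  A: 0 (length 1)
  B: 10 (length 2)
  C: 111 (length 3)
  D: 1100 (length 4)
  E: 1101 (length 4)
Average length = Σ p(s) × length(s) = 2.0000 bits


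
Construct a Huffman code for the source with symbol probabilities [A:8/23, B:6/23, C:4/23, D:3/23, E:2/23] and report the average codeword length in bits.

Huffman tree construction:
Combine smallest probabilities repeatedly
Resulting codes:
  A: 11 (length 2)
  B: 10 (length 2)
  C: 00 (length 2)
  D: 011 (length 3)
  E: 010 (length 3)
Average length = Σ p(s) × length(s) = 2.2174 bits


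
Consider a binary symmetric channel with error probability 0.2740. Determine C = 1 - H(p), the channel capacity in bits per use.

For BSC with error probability p:
C = 1 - H(p) where H(p) is binary entropy
H(0.2740) = -0.2740 × log₂(0.2740) - 0.7260 × log₂(0.7260)
H(p) = 0.8471
C = 1 - 0.8471 = 0.1529 bits/use


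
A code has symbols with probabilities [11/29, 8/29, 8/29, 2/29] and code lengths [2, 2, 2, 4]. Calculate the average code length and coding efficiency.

Average length L = Σ p_i × l_i = 2.1379 bits
Entropy H = 1.8216 bits
Efficiency η = H/L × 100% = 85.21%


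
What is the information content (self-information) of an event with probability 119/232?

Information content I(x) = -log₂(p(x))
I = -log₂(119/232) = -log₂(0.5129)
I = 0.9632 bits


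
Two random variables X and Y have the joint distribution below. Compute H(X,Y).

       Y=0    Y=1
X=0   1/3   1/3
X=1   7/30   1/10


H(X,Y) = -Σ p(x,y) log₂ p(x,y)
  p(0,0)=1/3: -0.3333 × log₂(0.3333) = 0.5283
  p(0,1)=1/3: -0.3333 × log₂(0.3333) = 0.5283
  p(1,0)=7/30: -0.2333 × log₂(0.2333) = 0.4899
  p(1,1)=1/10: -0.1000 × log₂(0.1000) = 0.3322
H(X,Y) = 1.8787 bits


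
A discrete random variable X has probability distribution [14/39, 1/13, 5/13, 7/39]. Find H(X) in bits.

H(X) = -Σ p(x) log₂ p(x)
  -14/39 × log₂(14/39) = 0.5306
  -1/13 × log₂(1/13) = 0.2846
  -5/13 × log₂(5/13) = 0.5302
  -7/39 × log₂(7/39) = 0.4448
H(X) = 1.7902 bits


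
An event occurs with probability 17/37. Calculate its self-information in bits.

Information content I(x) = -log₂(p(x))
I = -log₂(17/37) = -log₂(0.4595)
I = 1.1220 bits


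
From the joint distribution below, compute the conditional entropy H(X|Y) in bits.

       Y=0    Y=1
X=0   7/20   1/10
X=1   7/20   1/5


H(X|Y) = Σ_y p(y) H(X|Y=y)
  p(Y=0) = 7/10, H(X|Y=0) = 1.0000
  p(Y=1) = 3/10, H(X|Y=1) = 0.9183
H(X|Y) = 0.7000×1.0000 + 0.3000×0.9183 = 0.9755 bits


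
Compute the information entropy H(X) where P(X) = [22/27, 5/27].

H(X) = -Σ p(x) log₂ p(x)
  -22/27 × log₂(22/27) = 0.2407
  -5/27 × log₂(5/27) = 0.4505
H(X) = 0.6913 bits


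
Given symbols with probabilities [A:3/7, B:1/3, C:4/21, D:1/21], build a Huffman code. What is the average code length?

Huffman tree construction:
Combine smallest probabilities repeatedly
Resulting codes:
  A: 0 (length 1)
  B: 11 (length 2)
  C: 101 (length 3)
  D: 100 (length 3)
Average length = Σ p(s) × length(s) = 1.8095 bits


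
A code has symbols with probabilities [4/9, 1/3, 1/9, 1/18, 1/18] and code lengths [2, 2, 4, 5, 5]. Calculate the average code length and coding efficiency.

Average length L = Σ p_i × l_i = 2.5556 bits
Entropy H = 1.8638 bits
Efficiency η = H/L × 100% = 72.93%


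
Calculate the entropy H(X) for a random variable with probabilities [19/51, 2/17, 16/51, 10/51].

H(X) = -Σ p(x) log₂ p(x)
  -19/51 × log₂(19/51) = 0.5307
  -2/17 × log₂(2/17) = 0.3632
  -16/51 × log₂(16/51) = 0.5247
  -10/51 × log₂(10/51) = 0.4609
H(X) = 1.8795 bits


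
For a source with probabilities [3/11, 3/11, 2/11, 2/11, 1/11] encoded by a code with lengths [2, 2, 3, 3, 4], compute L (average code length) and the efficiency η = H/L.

Average length L = Σ p_i × l_i = 2.5455 bits
Entropy H = 2.2313 bits
Efficiency η = H/L × 100% = 87.66%


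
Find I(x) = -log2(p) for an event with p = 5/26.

Information content I(x) = -log₂(p(x))
I = -log₂(5/26) = -log₂(0.1923)
I = 2.3785 bits


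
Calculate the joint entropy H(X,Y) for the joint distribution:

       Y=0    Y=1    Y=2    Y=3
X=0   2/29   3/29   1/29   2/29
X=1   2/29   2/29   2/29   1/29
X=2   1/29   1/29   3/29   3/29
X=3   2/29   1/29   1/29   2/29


H(X,Y) = -Σ p(x,y) log₂ p(x,y)
  p(0,0)=2/29: -0.0690 × log₂(0.0690) = 0.2661
  p(0,1)=3/29: -0.1034 × log₂(0.1034) = 0.3386
  p(0,2)=1/29: -0.0345 × log₂(0.0345) = 0.1675
  p(0,3)=2/29: -0.0690 × log₂(0.0690) = 0.2661
  p(1,0)=2/29: -0.0690 × log₂(0.0690) = 0.2661
  p(1,1)=2/29: -0.0690 × log₂(0.0690) = 0.2661
  p(1,2)=2/29: -0.0690 × log₂(0.0690) = 0.2661
  p(1,3)=1/29: -0.0345 × log₂(0.0345) = 0.1675
  p(2,0)=1/29: -0.0345 × log₂(0.0345) = 0.1675
  p(2,1)=1/29: -0.0345 × log₂(0.0345) = 0.1675
  p(2,2)=3/29: -0.1034 × log₂(0.1034) = 0.3386
  p(2,3)=3/29: -0.1034 × log₂(0.1034) = 0.3386
  p(3,0)=2/29: -0.0690 × log₂(0.0690) = 0.2661
  p(3,1)=1/29: -0.0345 × log₂(0.0345) = 0.1675
  p(3,2)=1/29: -0.0345 × log₂(0.0345) = 0.1675
  p(3,3)=2/29: -0.0690 × log₂(0.0690) = 0.2661
H(X,Y) = 3.8833 bits


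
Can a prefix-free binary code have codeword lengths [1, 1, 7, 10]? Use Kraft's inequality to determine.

Kraft inequality: Σ 2^(-l_i) ≤ 1 for prefix-free code
Calculating: 2^(-1) + 2^(-1) + 2^(-7) + 2^(-10)
= 0.5 + 0.5 + 0.0078125 + 0.0009765625
= 1.0088
Since 1.0088 > 1, prefix-free code does not exist


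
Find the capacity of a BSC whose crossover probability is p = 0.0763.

For BSC with error probability p:
C = 1 - H(p) where H(p) is binary entropy
H(0.0763) = -0.0763 × log₂(0.0763) - 0.9237 × log₂(0.9237)
H(p) = 0.3890
C = 1 - 0.3890 = 0.6110 bits/use


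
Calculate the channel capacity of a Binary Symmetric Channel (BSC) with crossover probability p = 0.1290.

For BSC with error probability p:
C = 1 - H(p) where H(p) is binary entropy
H(0.1290) = -0.1290 × log₂(0.1290) - 0.8710 × log₂(0.8710)
H(p) = 0.5547
C = 1 - 0.5547 = 0.4453 bits/use


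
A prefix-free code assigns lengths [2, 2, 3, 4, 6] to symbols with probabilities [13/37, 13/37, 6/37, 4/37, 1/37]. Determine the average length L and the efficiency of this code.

Average length L = Σ p_i × l_i = 2.4865 bits
Entropy H = 1.9737 bits
Efficiency η = H/L × 100% = 79.38%
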